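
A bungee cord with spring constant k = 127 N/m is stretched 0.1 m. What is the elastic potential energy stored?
PE = ½kx² = ½(127)(0.1)² = 0.635 J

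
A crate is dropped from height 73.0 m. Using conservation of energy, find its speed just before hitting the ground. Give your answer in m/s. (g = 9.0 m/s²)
mgh = ½mv² ⇒ v = √(2gh) = √(2·9.0·73.0) = 36.25 m/s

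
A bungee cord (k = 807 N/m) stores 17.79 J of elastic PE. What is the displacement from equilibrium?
x = √(2·PE/k) = √(2·17.79/807) = 0.21 m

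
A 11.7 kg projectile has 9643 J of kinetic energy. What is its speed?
v = √(2·KE/m) = √(2·9643/11.7) = 40.6 m/s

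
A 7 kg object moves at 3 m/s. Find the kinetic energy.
KE = ½mv² = ½(7)(3)² = 31.5 J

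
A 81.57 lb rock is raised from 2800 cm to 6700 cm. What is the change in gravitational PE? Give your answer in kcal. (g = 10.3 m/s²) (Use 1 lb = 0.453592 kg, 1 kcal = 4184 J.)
Convert to SI: m = 36.9995 kg, Δh = 39.0 m
ΔPE = mgΔh = (36.9995)(10.3)(39.0) = 14862.7 J = 3.552 kcal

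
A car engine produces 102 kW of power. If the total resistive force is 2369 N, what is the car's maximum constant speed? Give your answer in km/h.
P = Fv ⇒ v = P/F = 102000 W/2369.0 N = 43.0561 m/s = 155.0 km/h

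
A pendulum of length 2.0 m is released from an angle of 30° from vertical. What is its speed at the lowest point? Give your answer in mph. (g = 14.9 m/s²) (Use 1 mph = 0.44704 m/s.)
h = L(1 − cosθ) = 2.0(1 − cos30°) = 0.267949 m
v = √(2gh) = √(2·14.9·0.267949) = 2.82575 m/s = 6.321 mph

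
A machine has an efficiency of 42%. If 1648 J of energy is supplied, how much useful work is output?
W_out = η·W_in = 0.42·1648 = 692.16 J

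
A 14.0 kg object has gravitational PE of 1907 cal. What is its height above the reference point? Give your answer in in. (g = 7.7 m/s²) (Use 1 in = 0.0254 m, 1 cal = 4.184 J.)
Convert to SI: m = 14.0 kg, PE = 7978.89 J
h = PE/(mg) = 7978.89/(14.0·7.7) = 74.0157 m = 2914 in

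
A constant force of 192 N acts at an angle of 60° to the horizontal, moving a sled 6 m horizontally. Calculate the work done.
W = F·d·cosθ = (192)(6)cos(60°) = 576.0 J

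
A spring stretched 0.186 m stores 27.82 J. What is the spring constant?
k = 2·PE/x² = 2·27.82/(0.186)² = 1608 N/m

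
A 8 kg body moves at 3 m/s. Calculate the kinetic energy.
KE = ½mv² = ½(8)(3)² = 36.0 J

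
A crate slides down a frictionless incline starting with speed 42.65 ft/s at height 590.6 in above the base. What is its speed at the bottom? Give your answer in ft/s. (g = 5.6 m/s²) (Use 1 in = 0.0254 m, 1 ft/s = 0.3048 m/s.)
Convert to SI: v₀ = 12.9997 m/s, h = 15.0012 m
½mv₀² + mgh = ½mv² ⇒ v = √(v₀² + 2gh) = √(12.9997² + 2·5.6·15.0012) = 18.3577 m/s = 60.23 ft/s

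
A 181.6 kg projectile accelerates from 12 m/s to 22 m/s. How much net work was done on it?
W = ΔKE = ½m(v₂² − v₁²) = ½(181.6)(22² − 12²) = 30872.0 J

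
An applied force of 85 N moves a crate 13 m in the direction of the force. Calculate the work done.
W = F·d = (85)(13) = 1105 J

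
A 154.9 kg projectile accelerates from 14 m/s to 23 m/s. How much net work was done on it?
W = ΔKE = ½m(v₂² − v₁²) = ½(154.9)(23² − 14²) = 25790.85 J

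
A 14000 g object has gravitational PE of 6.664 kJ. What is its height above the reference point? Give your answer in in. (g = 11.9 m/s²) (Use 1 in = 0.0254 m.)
Convert to SI: m = 14.0 kg, PE = 6664.0 J
h = PE/(mg) = 6664.0/(14.0·11.9) = 40.0 m = 1575 in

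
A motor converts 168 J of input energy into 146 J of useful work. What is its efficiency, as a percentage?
η = W_out/W_in = 146/168 = 86.9%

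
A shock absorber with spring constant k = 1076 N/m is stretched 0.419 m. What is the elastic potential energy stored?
PE = ½kx² = ½(1076)(0.419)² = 94.45 J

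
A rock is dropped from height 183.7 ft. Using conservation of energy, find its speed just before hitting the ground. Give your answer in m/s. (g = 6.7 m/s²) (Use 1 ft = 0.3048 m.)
Convert to SI: h = 55.9918 m
mgh = ½mv² ⇒ v = √(2gh) = √(2·6.7·55.9918) = 27.39 m/s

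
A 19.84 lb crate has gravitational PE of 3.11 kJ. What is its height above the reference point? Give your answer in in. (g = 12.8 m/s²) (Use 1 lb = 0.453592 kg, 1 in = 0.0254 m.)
Convert to SI: m = 8.99927 kg, PE = 3110.0 J
h = PE/(mg) = 3110.0/(8.99927·12.8) = 26.9987 m = 1063 in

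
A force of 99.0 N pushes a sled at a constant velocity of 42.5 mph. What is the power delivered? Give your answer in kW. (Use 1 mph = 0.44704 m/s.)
Convert to SI: F = 99.0 N, v = 18.9992 m/s
P = Fv = (99.0)(18.9992) = 1880.92 W = 1.881 kW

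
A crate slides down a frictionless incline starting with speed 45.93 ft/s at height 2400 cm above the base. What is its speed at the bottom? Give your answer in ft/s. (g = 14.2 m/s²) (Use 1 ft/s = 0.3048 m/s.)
Convert to SI: v₀ = 13.9995 m/s, h = 24.0 m
½mv₀² + mgh = ½mv² ⇒ v = √(v₀² + 2gh) = √(13.9995² + 2·14.2·24.0) = 29.6241 m/s = 97.19 ft/s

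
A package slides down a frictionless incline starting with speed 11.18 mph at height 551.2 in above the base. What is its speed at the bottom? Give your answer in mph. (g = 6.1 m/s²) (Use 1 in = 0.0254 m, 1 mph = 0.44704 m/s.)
Convert to SI: v₀ = 4.99791 m/s, h = 14.0005 m
½mv₀² + mgh = ½mv² ⇒ v = √(v₀² + 2gh) = √(4.99791² + 2·6.1·14.0005) = 13.9923 m/s = 31.3 mph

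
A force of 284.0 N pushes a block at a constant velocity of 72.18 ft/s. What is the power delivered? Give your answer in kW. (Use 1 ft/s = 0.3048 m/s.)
Convert to SI: F = 284.0 N, v = 22.0005 m/s
P = Fv = (284.0)(22.0005) = 6248.13 W = 6.248 kW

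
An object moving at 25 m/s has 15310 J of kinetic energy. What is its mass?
m = 2·KE/v² = 2·15310/(25)² = 48.99 kg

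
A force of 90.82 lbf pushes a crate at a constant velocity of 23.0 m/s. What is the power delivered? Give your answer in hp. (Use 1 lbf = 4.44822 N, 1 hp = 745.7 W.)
Convert to SI: F = 403.987 N, v = 23.0 m/s
P = Fv = (403.987)(23.0) = 9291.71 W = 12.46 hp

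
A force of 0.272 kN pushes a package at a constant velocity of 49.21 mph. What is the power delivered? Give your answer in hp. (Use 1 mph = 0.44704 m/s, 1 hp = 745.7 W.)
Convert to SI: F = 272.0 N, v = 21.9988 m/s
P = Fv = (272.0)(21.9988) = 5983.68 W = 8.024 hp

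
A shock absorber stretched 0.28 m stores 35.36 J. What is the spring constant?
k = 2·PE/x² = 2·35.36/(0.28)² = 902.0 N/m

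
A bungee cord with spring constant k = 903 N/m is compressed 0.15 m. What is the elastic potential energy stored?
PE = ½kx² = ½(903)(0.15)² = 10.16 J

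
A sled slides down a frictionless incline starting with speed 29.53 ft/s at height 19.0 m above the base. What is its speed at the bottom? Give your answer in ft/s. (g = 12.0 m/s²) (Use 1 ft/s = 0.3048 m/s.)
Convert to SI: v₀ = 9.00074 m/s, h = 19.0 m
½mv₀² + mgh = ½mv² ⇒ v = √(v₀² + 2gh) = √(9.00074² + 2·12.0·19.0) = 23.1735 m/s = 76.03 ft/s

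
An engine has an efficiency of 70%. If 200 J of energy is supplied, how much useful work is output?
W_out = η·W_in = 0.7·200 = 140.0 J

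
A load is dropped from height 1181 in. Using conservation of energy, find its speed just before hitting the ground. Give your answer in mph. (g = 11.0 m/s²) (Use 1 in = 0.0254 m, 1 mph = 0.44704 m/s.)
Convert to SI: h = 29.9974 m
mgh = ½mv² ⇒ v = √(2gh) = √(2·11.0·29.9974) = 25.6894 m/s = 57.47 mph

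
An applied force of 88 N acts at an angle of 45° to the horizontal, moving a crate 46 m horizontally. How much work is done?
W = F·d·cosθ = (88)(46)cos(45°) = 2862 J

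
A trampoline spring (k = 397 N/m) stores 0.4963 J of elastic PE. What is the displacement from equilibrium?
x = √(2·PE/k) = √(2·0.4963/397) = 0.05 m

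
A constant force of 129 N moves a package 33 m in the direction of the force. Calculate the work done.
W = F·d = (129)(33) = 4257 J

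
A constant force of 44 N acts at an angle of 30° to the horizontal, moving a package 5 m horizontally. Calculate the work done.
W = F·d·cosθ = (44)(5)cos(30°) = 190.5 J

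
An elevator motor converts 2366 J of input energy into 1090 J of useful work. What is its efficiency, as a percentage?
η = W_out/W_in = 1090/2366 = 46.07%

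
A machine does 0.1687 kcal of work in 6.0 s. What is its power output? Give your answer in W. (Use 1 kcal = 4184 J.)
Convert to SI: W = 705.841 J, t = 6.0 s
P = W/t = 705.841/6.0 = 117.6 W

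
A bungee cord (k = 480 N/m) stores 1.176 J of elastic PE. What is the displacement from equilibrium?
x = √(2·PE/k) = √(2·1.176/480) = 0.07 m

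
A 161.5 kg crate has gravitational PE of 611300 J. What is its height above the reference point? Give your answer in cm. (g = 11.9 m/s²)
h = PE/(mg) = 611300/(161.5·11.9) = 318.079 m = 31810 cm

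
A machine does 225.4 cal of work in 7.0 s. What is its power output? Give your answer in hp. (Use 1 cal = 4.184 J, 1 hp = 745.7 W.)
Convert to SI: W = 943.074 J, t = 7.0 s
P = W/t = 943.074/7.0 = 134.725 W = 0.1807 hp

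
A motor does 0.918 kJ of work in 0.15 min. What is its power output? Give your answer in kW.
Convert to SI: W = 918.0 J, t = 9.0 s
P = W/t = 918.0/9.0 = 102.0 W = 0.102 kW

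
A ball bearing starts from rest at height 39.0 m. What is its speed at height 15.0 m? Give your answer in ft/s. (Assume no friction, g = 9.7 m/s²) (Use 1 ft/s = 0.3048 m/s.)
mgh₁ = mgh₂ + ½mv² ⇒ v = √(2g(h₁−h₂)) = √(2·9.7·24.0) = 21.5778 m/s = 70.79 ft/s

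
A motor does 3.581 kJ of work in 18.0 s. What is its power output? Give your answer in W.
Convert to SI: W = 3581.0 J, t = 18.0 s
P = W/t = 3581.0/18.0 = 198.9 W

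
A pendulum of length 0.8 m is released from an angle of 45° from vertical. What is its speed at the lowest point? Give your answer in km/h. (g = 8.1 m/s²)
h = L(1 − cosθ) = 0.8(1 − cos45°) = 0.234315 m
v = √(2gh) = √(2·8.1·0.234315) = 1.94831 m/s = 7.014 km/h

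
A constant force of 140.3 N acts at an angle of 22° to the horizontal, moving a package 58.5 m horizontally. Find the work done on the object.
W = F·d·cosθ = (140.3)(58.5)cos(22°) = 7610 J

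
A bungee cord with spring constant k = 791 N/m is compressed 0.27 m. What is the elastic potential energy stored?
PE = ½kx² = ½(791)(0.27)² = 28.83 J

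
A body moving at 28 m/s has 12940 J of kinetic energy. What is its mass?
m = 2·KE/v² = 2·12940/(28)² = 33.01 kg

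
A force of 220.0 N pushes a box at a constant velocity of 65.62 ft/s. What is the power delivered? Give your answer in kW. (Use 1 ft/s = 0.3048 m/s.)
Convert to SI: F = 220.0 N, v = 20.001 m/s
P = Fv = (220.0)(20.001) = 4400.21 W = 4.4 kW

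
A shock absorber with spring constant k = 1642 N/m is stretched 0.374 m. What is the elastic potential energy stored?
PE = ½kx² = ½(1642)(0.374)² = 114.8 J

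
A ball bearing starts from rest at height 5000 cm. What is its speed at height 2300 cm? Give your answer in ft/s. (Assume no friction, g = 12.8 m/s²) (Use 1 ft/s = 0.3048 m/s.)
Convert to SI: h₁−h₂ = 27.0 m
mgh₁ = mgh₂ + ½mv² ⇒ v = √(2g(h₁−h₂)) = √(2·12.8·27.0) = 26.2907 m/s = 86.26 ft/s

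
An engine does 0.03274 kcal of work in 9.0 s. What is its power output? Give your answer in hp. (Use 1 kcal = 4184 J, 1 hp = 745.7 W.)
Convert to SI: W = 136.984 J, t = 9.0 s
P = W/t = 136.984/9.0 = 15.2205 W = 0.02041 hp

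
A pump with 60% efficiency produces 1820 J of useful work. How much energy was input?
W_in = W_out/η = 1820/0.6 = 3033 J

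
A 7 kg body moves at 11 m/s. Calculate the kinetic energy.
KE = ½mv² = ½(7)(11)² = 423.5 J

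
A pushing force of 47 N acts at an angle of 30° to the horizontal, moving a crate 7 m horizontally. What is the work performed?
W = F·d·cosθ = (47)(7)cos(30°) = 284.9 J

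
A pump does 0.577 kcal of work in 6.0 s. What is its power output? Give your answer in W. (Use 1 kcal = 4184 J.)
Convert to SI: W = 2414.17 J, t = 6.0 s
P = W/t = 2414.17/6.0 = 402.4 W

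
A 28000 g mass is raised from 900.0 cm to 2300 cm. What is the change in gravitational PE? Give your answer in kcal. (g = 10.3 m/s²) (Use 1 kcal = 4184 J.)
Convert to SI: m = 28.0 kg, Δh = 14.0 m
ΔPE = mgΔh = (28.0)(10.3)(14.0) = 4037.6 J = 0.965 kcal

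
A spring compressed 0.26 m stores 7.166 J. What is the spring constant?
k = 2·PE/x² = 2·7.166/(0.26)² = 212.0 N/m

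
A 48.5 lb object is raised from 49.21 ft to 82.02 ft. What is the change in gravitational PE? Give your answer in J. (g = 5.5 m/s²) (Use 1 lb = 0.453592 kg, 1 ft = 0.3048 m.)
Convert to SI: m = 21.9992 kg, Δh = 10.0005 m
ΔPE = mgΔh = (21.9992)(5.5)(10.0005) = 1210 J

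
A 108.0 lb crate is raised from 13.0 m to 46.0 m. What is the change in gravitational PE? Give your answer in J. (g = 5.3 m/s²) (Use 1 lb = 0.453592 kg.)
Convert to SI: m = 48.9879 kg, Δh = 33.0 m
ΔPE = mgΔh = (48.9879)(5.3)(33.0) = 8568 J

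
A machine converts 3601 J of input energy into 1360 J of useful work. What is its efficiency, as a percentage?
η = W_out/W_in = 1360/3601 = 37.77%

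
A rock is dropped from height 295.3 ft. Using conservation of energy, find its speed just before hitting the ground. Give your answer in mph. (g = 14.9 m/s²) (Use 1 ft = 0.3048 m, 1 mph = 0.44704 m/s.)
Convert to SI: h = 90.0074 m
mgh = ½mv² ⇒ v = √(2gh) = √(2·14.9·90.0074) = 51.7902 m/s = 115.9 mph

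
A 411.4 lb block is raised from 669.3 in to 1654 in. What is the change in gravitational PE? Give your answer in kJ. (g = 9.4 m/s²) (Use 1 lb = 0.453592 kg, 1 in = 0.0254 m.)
Convert to SI: m = 186.608 kg, Δh = 25.0114 m
ΔPE = mgΔh = (186.608)(9.4)(25.0114) = 43872.8 J = 43.87 kJ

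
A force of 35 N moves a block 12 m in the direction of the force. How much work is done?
W = F·d = (35)(12) = 420.0 J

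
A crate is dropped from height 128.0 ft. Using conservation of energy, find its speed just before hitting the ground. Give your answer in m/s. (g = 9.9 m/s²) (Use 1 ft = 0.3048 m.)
Convert to SI: h = 39.0144 m
mgh = ½mv² ⇒ v = √(2gh) = √(2·9.9·39.0144) = 27.79 m/s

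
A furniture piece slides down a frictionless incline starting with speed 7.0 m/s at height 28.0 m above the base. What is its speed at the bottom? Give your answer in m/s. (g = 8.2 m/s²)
½mv₀² + mgh = ½mv² ⇒ v = √(v₀² + 2gh) = √(7.0² + 2·8.2·28.0) = 22.54 m/s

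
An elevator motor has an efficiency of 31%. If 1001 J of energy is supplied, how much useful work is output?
W_out = η·W_in = 0.31·1001 = 310.31 J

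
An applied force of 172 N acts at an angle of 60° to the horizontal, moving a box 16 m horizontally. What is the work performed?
W = F·d·cosθ = (172)(16)cos(60°) = 1376 J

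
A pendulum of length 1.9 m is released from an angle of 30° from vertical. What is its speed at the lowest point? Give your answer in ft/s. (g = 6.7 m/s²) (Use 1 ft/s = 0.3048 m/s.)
h = L(1 − cosθ) = 1.9(1 − cos30°) = 0.254552 m
v = √(2gh) = √(2·6.7·0.254552) = 1.84689 m/s = 6.059 ft/s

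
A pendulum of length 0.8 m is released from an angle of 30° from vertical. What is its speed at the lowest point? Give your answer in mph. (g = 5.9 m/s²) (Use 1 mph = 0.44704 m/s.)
h = L(1 − cosθ) = 0.8(1 − cos30°) = 0.10718 m
v = √(2gh) = √(2·5.9·0.10718) = 1.1246 m/s = 2.516 mph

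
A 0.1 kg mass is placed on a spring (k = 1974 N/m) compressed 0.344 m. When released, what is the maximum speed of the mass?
½kx² = ½mv² ⇒ v = x√(k/m) = (0.344)√(1974/0.1) = 48.33 m/s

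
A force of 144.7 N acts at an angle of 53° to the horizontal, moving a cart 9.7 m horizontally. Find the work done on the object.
W = F·d·cosθ = (144.7)(9.7)cos(53°) = 844.7 J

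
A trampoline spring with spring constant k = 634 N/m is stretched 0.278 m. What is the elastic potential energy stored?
PE = ½kx² = ½(634)(0.278)² = 24.5 J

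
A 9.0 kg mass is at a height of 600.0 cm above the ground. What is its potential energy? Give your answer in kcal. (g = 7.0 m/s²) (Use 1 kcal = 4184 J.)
Convert to SI: m = 9.0 kg, h = 6.0 m
PE = mgh = (9.0)(7.0)(6.0) = 378.0 J = 0.09034 kcal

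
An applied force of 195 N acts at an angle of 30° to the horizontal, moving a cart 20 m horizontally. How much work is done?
W = F·d·cosθ = (195)(20)cos(30°) = 3377 J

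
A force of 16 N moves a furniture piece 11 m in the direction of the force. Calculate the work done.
W = F·d = (16)(11) = 176.0 J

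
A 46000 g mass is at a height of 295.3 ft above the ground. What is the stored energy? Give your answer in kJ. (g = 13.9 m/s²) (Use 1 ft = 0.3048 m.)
Convert to SI: m = 46.0 kg, h = 90.0074 m
PE = mgh = (46.0)(13.9)(90.0074) = 57550.8 J = 57.55 kJ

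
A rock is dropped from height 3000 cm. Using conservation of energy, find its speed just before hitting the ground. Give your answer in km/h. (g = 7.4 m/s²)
Convert to SI: h = 30.0 m
mgh = ½mv² ⇒ v = √(2gh) = √(2·7.4·30.0) = 21.0713 m/s = 75.86 km/h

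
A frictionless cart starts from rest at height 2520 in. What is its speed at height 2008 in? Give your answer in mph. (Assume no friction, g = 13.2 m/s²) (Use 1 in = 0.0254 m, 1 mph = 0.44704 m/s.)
Convert to SI: h₁−h₂ = 13.0048 m
mgh₁ = mgh₂ + ½mv² ⇒ v = √(2g(h₁−h₂)) = √(2·13.2·13.0048) = 18.5291 m/s = 41.45 mph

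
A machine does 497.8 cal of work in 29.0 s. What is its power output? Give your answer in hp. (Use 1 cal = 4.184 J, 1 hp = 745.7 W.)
Convert to SI: W = 2082.8 J, t = 29.0 s
P = W/t = 2082.8/29.0 = 71.8205 W = 0.09631 hp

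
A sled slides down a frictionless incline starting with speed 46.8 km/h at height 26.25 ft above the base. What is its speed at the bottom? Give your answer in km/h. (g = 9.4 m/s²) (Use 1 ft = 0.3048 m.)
Convert to SI: v₀ = 13.0 m/s, h = 8.001 m
½mv₀² + mgh = ½mv² ⇒ v = √(v₀² + 2gh) = √(13.0² + 2·9.4·8.001) = 17.8723 m/s = 64.34 km/h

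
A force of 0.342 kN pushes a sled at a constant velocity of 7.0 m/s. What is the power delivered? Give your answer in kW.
Convert to SI: F = 342.0 N, v = 7.0 m/s
P = Fv = (342.0)(7.0) = 2394.0 W = 2.394 kW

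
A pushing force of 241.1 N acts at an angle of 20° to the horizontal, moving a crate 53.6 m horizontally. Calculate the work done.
W = F·d·cosθ = (241.1)(53.6)cos(20°) = 12140 J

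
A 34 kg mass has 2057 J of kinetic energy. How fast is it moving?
v = √(2·KE/m) = √(2·2057/34) = 11.0 m/s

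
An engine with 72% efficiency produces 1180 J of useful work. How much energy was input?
W_in = W_out/η = 1180/0.72 = 1639 J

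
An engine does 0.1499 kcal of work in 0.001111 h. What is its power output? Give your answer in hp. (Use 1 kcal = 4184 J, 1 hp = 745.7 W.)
Convert to SI: W = 627.182 J, t = 3.9996 s
P = W/t = 627.182/3.9996 = 156.811 W = 0.2103 hp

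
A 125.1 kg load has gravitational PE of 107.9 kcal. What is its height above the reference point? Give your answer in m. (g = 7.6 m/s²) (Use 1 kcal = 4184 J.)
Convert to SI: m = 125.1 kg, PE = 451454 J
h = PE/(mg) = 451454/(125.1·7.6) = 474.8 m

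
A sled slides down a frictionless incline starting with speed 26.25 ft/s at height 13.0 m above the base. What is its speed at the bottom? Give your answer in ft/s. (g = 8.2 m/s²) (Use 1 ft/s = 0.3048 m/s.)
Convert to SI: v₀ = 8.001 m/s, h = 13.0 m
½mv₀² + mgh = ½mv² ⇒ v = √(v₀² + 2gh) = √(8.001² + 2·8.2·13.0) = 16.6498 m/s = 54.63 ft/s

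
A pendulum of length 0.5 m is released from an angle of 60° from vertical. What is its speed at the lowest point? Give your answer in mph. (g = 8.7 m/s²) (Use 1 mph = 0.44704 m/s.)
h = L(1 − cosθ) = 0.5(1 − cos60°) = 0.25 m
v = √(2gh) = √(2·8.7·0.25) = 2.08567 m/s = 4.666 mph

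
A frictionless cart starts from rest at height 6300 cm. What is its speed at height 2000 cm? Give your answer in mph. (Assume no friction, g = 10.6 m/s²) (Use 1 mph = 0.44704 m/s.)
Convert to SI: h₁−h₂ = 43.0 m
mgh₁ = mgh₂ + ½mv² ⇒ v = √(2g(h₁−h₂)) = √(2·10.6·43.0) = 30.1927 m/s = 67.54 mph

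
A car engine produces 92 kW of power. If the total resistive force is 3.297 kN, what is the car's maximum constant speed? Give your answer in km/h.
Convert to SI: F = 3297.0 N
P = Fv ⇒ v = P/F = 92000 W/3297.0 N = 27.9042 m/s = 100.5 km/h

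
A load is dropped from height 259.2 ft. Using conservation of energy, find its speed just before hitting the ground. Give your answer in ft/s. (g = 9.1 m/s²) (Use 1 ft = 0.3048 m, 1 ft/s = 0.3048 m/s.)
Convert to SI: h = 79.0042 m
mgh = ½mv² ⇒ v = √(2gh) = √(2·9.1·79.0042) = 37.9193 m/s = 124.4 ft/s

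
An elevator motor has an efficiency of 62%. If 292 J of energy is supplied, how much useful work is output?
W_out = η·W_in = 0.62·292 = 181.04 J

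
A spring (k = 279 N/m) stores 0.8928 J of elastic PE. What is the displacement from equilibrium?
x = √(2·PE/k) = √(2·0.8928/279) = 0.08 m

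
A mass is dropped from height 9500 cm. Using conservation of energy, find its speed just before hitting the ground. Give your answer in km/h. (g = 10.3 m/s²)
Convert to SI: h = 95.0 m
mgh = ½mv² ⇒ v = √(2gh) = √(2·10.3·95.0) = 44.238 m/s = 159.3 km/h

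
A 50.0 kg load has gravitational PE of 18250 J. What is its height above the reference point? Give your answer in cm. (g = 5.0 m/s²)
h = PE/(mg) = 18250.0/(50.0·5.0) = 73.0 m = 7300 cm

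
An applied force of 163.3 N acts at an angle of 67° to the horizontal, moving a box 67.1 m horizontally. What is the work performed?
W = F·d·cosθ = (163.3)(67.1)cos(67°) = 4281 J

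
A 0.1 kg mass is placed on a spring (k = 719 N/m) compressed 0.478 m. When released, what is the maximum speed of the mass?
½kx² = ½mv² ⇒ v = x√(k/m) = (0.478)√(719/0.1) = 40.53 m/s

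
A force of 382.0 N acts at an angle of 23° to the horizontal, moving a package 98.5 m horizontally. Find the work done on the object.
W = F·d·cosθ = (382.0)(98.5)cos(23°) = 34640 J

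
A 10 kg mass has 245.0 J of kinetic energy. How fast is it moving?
v = √(2·KE/m) = √(2·245.0/10) = 7.0 m/s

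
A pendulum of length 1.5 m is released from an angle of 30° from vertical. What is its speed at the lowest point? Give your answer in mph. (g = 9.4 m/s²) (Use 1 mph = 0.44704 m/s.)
h = L(1 − cosθ) = 1.5(1 − cos30°) = 0.200962 m
v = √(2gh) = √(2·9.4·0.200962) = 1.94373 m/s = 4.348 mph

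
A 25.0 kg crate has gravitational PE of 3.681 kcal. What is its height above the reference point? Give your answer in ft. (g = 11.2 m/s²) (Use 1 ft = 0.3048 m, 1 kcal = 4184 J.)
Convert to SI: m = 25.0 kg, PE = 15401.3 J
h = PE/(mg) = 15401.3/(25.0·11.2) = 55.0047 m = 180.5 ft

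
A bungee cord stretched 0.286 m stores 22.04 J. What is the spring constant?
k = 2·PE/x² = 2·22.04/(0.286)² = 538.9 N/m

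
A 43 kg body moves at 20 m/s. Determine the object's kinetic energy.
KE = ½mv² = ½(43)(20)² = 8600.0 J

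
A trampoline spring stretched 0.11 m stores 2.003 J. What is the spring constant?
k = 2·PE/x² = 2·2.003/(0.11)² = 331.1 N/m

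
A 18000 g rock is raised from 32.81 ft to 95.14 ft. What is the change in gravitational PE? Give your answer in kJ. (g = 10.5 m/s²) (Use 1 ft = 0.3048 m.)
Convert to SI: m = 18.0 kg, Δh = 18.9982 m
ΔPE = mgΔh = (18.0)(10.5)(18.9982) = 3590.66 J = 3.591 kJ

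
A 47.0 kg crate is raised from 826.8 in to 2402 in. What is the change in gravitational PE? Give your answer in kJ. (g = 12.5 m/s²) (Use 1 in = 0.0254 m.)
Convert to SI: m = 47.0 kg, Δh = 40.0101 m
ΔPE = mgΔh = (47.0)(12.5)(40.0101) = 23505.9 J = 23.51 kJ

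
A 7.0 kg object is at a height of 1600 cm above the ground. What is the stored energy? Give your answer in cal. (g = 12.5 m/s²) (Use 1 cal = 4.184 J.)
Convert to SI: m = 7.0 kg, h = 16.0 m
PE = mgh = (7.0)(12.5)(16.0) = 1400.0 J = 334.6 cal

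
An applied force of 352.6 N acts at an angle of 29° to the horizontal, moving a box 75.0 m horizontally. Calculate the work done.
W = F·d·cosθ = (352.6)(75.0)cos(29°) = 23130 J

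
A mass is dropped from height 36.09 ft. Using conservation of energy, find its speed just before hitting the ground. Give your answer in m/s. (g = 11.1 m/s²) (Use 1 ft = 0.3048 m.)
Convert to SI: h = 11.0002 m
mgh = ½mv² ⇒ v = √(2gh) = √(2·11.1·11.0002) = 15.63 m/s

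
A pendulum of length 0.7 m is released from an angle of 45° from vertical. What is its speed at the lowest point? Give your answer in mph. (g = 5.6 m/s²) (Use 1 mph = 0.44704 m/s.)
h = L(1 − cosθ) = 0.7(1 − cos45°) = 0.205025 m
v = √(2gh) = √(2·5.6·0.205025) = 1.51535 m/s = 3.39 mph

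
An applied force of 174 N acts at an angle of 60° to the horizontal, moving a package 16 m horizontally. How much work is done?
W = F·d·cosθ = (174)(16)cos(60°) = 1392 J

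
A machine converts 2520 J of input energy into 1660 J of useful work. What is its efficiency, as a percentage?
η = W_out/W_in = 1660/2520 = 65.87%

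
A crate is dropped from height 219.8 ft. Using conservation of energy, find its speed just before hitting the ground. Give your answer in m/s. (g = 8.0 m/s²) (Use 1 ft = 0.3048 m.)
Convert to SI: h = 66.995 m
mgh = ½mv² ⇒ v = √(2gh) = √(2·8.0·66.995) = 32.74 m/s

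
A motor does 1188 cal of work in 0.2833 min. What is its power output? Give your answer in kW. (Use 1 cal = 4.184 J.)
Convert to SI: W = 4970.59 J, t = 16.998 s
P = W/t = 4970.59/16.998 = 292.422 W = 0.2924 kW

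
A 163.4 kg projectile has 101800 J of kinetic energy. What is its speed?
v = √(2·KE/m) = √(2·101800/163.4) = 35.3 m/s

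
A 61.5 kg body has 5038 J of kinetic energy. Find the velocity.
v = √(2·KE/m) = √(2·5038/61.5) = 12.8 m/s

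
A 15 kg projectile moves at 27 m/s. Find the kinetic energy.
KE = ½mv² = ½(15)(27)² = 5467.5 J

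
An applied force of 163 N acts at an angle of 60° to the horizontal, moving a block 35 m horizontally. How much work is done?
W = F·d·cosθ = (163)(35)cos(60°) = 2853 J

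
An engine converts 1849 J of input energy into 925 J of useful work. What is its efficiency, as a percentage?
η = W_out/W_in = 925/1849 = 50.03%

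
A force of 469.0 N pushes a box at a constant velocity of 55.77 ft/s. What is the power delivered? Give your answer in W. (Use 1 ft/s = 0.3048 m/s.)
Convert to SI: F = 469.0 N, v = 16.9987 m/s
P = Fv = (469.0)(16.9987) = 7972 W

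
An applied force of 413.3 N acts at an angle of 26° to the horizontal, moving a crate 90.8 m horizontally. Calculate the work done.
W = F·d·cosθ = (413.3)(90.8)cos(26°) = 33730 J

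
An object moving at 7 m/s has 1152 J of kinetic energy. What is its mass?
m = 2·KE/v² = 2·1152/(7)² = 47.02 kg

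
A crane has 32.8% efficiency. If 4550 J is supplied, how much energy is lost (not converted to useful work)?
W_lost = W_in(1 − η) = 4550·(1 − 0.328) = 3058 J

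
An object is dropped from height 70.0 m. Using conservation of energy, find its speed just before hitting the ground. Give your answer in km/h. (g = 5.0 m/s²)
mgh = ½mv² ⇒ v = √(2gh) = √(2·5.0·70.0) = 26.4575 m/s = 95.25 km/h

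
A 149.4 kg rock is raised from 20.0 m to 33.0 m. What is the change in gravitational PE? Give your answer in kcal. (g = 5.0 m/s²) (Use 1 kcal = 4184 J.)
ΔPE = mgΔh = (149.4)(5.0)(13.0) = 9711.0 J = 2.321 kcal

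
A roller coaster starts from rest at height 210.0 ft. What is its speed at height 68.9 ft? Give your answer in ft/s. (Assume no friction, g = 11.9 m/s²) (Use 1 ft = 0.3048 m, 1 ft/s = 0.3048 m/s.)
Convert to SI: h₁−h₂ = 43.0073 m
mgh₁ = mgh₂ + ½mv² ⇒ v = √(2g(h₁−h₂)) = √(2·11.9·43.0073) = 31.9933 m/s = 105.0 ft/s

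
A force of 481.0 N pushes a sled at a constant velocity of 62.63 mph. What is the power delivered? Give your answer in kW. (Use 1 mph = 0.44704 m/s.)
Convert to SI: F = 481.0 N, v = 27.9981 m/s
P = Fv = (481.0)(27.9981) = 13467.1 W = 13.47 kW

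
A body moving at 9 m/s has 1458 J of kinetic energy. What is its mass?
m = 2·KE/v² = 2·1458/(9)² = 36.0 kg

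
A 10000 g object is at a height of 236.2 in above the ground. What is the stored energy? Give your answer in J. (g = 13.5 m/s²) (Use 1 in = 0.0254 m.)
Convert to SI: m = 10.0 kg, h = 5.99948 m
PE = mgh = (10.0)(13.5)(5.99948) = 809.9 J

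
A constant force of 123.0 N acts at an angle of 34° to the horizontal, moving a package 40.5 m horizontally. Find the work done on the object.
W = F·d·cosθ = (123.0)(40.5)cos(34°) = 4130 J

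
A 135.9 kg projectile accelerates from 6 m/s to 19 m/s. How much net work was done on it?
W = ΔKE = ½m(v₂² − v₁²) = ½(135.9)(19² − 6²) = 22083.75 J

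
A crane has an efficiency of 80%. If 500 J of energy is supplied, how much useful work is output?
W_out = η·W_in = 0.8·500 = 400.0 J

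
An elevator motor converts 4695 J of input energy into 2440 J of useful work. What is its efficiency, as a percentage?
η = W_out/W_in = 2440/4695 = 51.97%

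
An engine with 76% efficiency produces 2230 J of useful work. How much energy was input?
W_in = W_out/η = 2230/0.76 = 2934 J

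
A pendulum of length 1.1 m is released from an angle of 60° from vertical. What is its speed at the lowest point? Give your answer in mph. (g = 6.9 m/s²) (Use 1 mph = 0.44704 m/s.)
h = L(1 − cosθ) = 1.1(1 − cos60°) = 0.55 m
v = √(2gh) = √(2·6.9·0.55) = 2.755 m/s = 6.163 mph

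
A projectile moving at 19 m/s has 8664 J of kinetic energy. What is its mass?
m = 2·KE/v² = 2·8664/(19)² = 48.0 kg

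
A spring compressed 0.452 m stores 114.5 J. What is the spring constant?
k = 2·PE/x² = 2·114.5/(0.452)² = 1121 N/m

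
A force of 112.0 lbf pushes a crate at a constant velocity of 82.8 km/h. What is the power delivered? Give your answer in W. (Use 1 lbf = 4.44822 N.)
Convert to SI: F = 498.201 N, v = 23.0 m/s
P = Fv = (498.201)(23.0) = 11460 W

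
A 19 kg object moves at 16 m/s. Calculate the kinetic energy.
KE = ½mv² = ½(19)(16)² = 2432.0 J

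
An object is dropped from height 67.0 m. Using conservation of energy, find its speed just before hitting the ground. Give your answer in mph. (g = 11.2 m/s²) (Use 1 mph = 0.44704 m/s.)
mgh = ½mv² ⇒ v = √(2gh) = √(2·11.2·67.0) = 38.7402 m/s = 86.66 mph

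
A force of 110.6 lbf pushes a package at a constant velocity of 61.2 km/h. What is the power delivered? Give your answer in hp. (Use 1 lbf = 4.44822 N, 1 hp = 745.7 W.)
Convert to SI: F = 491.973 N, v = 17.0 m/s
P = Fv = (491.973)(17.0) = 8363.54 W = 11.22 hp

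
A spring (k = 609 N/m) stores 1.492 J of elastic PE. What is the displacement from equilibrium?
x = √(2·PE/k) = √(2·1.492/609) = 0.07 m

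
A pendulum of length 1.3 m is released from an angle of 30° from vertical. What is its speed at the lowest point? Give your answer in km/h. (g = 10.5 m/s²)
h = L(1 − cosθ) = 1.3(1 − cos30°) = 0.174167 m
v = √(2gh) = √(2·10.5·0.174167) = 1.91246 m/s = 6.885 km/h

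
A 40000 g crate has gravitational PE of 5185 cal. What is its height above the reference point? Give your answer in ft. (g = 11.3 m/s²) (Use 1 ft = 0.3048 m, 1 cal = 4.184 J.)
Convert to SI: m = 40.0 kg, PE = 21694.0 J
h = PE/(mg) = 21694.0/(40.0·11.3) = 47.9957 m = 157.5 ft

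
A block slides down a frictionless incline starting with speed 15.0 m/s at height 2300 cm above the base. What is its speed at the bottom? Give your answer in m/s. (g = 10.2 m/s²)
Convert to SI: v₀ = 15.0 m/s, h = 23.0 m
½mv₀² + mgh = ½mv² ⇒ v = √(v₀² + 2gh) = √(15.0² + 2·10.2·23.0) = 26.35 m/s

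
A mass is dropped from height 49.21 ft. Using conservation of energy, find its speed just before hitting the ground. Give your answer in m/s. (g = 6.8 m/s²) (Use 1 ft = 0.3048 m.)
Convert to SI: h = 14.9992 m
mgh = ½mv² ⇒ v = √(2gh) = √(2·6.8·14.9992) = 14.28 m/s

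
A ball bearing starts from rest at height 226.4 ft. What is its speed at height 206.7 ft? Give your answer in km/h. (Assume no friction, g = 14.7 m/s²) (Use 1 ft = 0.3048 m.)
Convert to SI: h₁−h₂ = 6.00456 m
mgh₁ = mgh₂ + ½mv² ⇒ v = √(2g(h₁−h₂)) = √(2·14.7·6.00456) = 13.2866 m/s = 47.83 km/h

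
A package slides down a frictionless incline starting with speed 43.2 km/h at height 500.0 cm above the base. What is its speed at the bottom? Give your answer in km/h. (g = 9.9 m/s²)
Convert to SI: v₀ = 12.0 m/s, h = 5.0 m
½mv₀² + mgh = ½mv² ⇒ v = √(v₀² + 2gh) = √(12.0² + 2·9.9·5.0) = 15.5885 m/s = 56.12 km/h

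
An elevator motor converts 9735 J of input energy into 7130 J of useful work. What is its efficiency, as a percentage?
η = W_out/W_in = 7130/9735 = 73.24%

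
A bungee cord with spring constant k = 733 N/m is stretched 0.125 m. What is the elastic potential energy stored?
PE = ½kx² = ½(733)(0.125)² = 5.727 J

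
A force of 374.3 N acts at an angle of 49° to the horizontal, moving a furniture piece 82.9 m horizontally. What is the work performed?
W = F·d·cosθ = (374.3)(82.9)cos(49°) = 20360 J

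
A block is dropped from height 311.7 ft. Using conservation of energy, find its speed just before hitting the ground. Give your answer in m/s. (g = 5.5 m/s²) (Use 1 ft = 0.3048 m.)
Convert to SI: h = 95.0062 m
mgh = ½mv² ⇒ v = √(2gh) = √(2·5.5·95.0062) = 32.33 m/s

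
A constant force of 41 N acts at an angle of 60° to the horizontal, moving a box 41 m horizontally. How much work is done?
W = F·d·cosθ = (41)(41)cos(60°) = 840.5 J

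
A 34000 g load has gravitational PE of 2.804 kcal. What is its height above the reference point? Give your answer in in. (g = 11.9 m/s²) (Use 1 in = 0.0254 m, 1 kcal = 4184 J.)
Convert to SI: m = 34.0 kg, PE = 11731.9 J
h = PE/(mg) = 11731.9/(34.0·11.9) = 28.9964 m = 1142 in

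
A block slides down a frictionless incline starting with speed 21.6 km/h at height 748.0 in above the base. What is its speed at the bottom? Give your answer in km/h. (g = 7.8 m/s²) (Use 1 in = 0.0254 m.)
Convert to SI: v₀ = 6.0 m/s, h = 18.9992 m
½mv₀² + mgh = ½mv² ⇒ v = √(v₀² + 2gh) = √(6.0² + 2·7.8·18.9992) = 18.2315 m/s = 65.63 km/h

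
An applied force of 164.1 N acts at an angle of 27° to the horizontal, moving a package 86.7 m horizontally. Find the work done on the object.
W = F·d·cosθ = (164.1)(86.7)cos(27°) = 12680 J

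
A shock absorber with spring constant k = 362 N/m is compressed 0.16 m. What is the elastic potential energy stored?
PE = ½kx² = ½(362)(0.16)² = 4.634 J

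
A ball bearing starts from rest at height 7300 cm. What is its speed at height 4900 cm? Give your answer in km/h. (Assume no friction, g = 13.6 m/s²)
Convert to SI: h₁−h₂ = 24.0 m
mgh₁ = mgh₂ + ½mv² ⇒ v = √(2g(h₁−h₂)) = √(2·13.6·24.0) = 25.55 m/s = 91.98 km/h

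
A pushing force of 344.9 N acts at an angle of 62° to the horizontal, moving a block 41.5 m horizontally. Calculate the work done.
W = F·d·cosθ = (344.9)(41.5)cos(62°) = 6720 J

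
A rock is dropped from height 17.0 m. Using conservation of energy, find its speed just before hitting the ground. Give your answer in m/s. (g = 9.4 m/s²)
mgh = ½mv² ⇒ v = √(2gh) = √(2·9.4·17.0) = 17.88 m/s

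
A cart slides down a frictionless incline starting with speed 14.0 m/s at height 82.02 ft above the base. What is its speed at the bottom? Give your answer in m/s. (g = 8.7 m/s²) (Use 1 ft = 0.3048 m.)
Convert to SI: v₀ = 14.0 m/s, h = 24.9997 m
½mv₀² + mgh = ½mv² ⇒ v = √(v₀² + 2gh) = √(14.0² + 2·8.7·24.9997) = 25.12 m/s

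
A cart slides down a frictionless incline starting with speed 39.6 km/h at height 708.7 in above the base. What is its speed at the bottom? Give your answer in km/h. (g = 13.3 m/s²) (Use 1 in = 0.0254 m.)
Convert to SI: v₀ = 11.0 m/s, h = 18.001 m
½mv₀² + mgh = ½mv² ⇒ v = √(v₀² + 2gh) = √(11.0² + 2·13.3·18.001) = 24.4913 m/s = 88.17 km/h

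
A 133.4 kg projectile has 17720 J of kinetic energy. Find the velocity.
v = √(2·KE/m) = √(2·17720/133.4) = 16.3 m/s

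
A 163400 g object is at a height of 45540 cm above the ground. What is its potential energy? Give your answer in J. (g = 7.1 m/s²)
Convert to SI: m = 163.4 kg, h = 455.4 m
PE = mgh = (163.4)(7.1)(455.4) = 528300 J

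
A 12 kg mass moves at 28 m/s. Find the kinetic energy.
KE = ½mv² = ½(12)(28)² = 4704.0 J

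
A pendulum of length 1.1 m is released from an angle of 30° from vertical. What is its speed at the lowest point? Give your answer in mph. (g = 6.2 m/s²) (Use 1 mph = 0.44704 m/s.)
h = L(1 − cosθ) = 1.1(1 − cos30°) = 0.147372 m
v = √(2gh) = √(2·6.2·0.147372) = 1.35182 m/s = 3.024 mph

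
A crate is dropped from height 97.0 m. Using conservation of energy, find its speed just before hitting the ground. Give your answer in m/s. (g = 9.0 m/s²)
mgh = ½mv² ⇒ v = √(2gh) = √(2·9.0·97.0) = 41.79 m/s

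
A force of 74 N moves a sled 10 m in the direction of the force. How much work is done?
W = F·d = (74)(10) = 740.0 J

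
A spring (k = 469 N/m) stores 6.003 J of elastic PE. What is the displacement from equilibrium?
x = √(2·PE/k) = √(2·6.003/469) = 0.16 m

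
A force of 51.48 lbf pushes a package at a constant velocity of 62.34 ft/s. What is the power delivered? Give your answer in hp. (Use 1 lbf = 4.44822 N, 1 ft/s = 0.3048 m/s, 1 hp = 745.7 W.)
Convert to SI: F = 228.994 N, v = 19.0012 m/s
P = Fv = (228.994)(19.0012) = 4351.18 W = 5.835 hp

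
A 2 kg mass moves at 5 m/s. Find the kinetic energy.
KE = ½mv² = ½(2)(5)² = 25.0 J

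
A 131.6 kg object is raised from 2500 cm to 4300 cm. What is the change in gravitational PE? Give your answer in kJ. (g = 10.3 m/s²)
Convert to SI: m = 131.6 kg, Δh = 18.0 m
ΔPE = mgΔh = (131.6)(10.3)(18.0) = 24398.6 J = 24.4 kJ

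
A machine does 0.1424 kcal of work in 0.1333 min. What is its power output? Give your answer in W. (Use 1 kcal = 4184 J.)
Convert to SI: W = 595.802 J, t = 7.998 s
P = W/t = 595.802/7.998 = 74.49 W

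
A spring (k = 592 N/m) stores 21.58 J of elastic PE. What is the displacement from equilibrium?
x = √(2·PE/k) = √(2·21.58/592) = 0.27 m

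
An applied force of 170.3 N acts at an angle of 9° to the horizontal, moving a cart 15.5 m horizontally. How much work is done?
W = F·d·cosθ = (170.3)(15.5)cos(9°) = 2607 J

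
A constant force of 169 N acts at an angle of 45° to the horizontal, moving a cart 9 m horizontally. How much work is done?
W = F·d·cosθ = (169)(9)cos(45°) = 1076 J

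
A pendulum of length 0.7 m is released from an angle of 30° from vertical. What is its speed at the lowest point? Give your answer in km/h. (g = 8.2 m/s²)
h = L(1 − cosθ) = 0.7(1 − cos30°) = 0.0937822 m
v = √(2gh) = √(2·8.2·0.0937822) = 1.24017 m/s = 4.465 km/h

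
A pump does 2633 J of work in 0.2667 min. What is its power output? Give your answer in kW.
Convert to SI: W = 2633.0 J, t = 16.002 s
P = W/t = 2633.0/16.002 = 164.542 W = 0.1645 kW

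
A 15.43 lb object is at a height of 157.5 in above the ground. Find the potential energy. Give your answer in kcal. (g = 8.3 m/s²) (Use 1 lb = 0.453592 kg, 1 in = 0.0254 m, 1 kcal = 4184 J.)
Convert to SI: m = 6.99892 kg, h = 4.0005 m
PE = mgh = (6.99892)(8.3)(4.0005) = 232.393 J = 0.05554 kcal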